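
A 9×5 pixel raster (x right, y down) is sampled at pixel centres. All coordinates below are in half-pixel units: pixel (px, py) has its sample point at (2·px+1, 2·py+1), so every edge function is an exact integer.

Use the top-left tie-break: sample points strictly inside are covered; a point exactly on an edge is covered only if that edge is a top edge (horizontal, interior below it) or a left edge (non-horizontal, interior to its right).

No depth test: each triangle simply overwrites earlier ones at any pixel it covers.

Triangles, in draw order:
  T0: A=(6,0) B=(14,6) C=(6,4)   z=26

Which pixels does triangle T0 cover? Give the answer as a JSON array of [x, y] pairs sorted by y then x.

T0:
  2·area = 32
  edge (6, 0)→(14, 6): d=(8,6) right/bottom  bias=-1
  edge (14, 6)→(6, 4): d=(-8,-2) top-left  bias=+0
  edge (6, 4)→(6, 0): d=(0,-4) top-left  bias=+0
    (3,0)@(7, 1): e=[2,26,4] → █
    (4,0)@(9, 1): e=[-10,30,12] → ·
    (3,1)@(7, 3): e=[18,10,4] → █
    (4,1)@(9, 3): e=[6,14,12] → █
    (5,1)@(11, 3): e=[-6,18,20] → ·
    (3,2)@(7, 5): e=[34,-6,4] → ·
    (4,2)@(9, 5): e=[22,-2,12] → ·
    (5,2)@(11, 5): e=[10,2,20] → █
    (6,2)@(13, 5): e=[-2,6,28] → ·
    (5,3)@(11, 7): e=[26,-14,20] → ·
  covered (4 px):
    · · · █ · · · · ·
    · · · █ █ · · · ·
    · · · · · █ · · ·
    · · · · · · · · ·
    · · · · · · · · ·

Final: [[3,0],[3,1],[4,1],[5,2]]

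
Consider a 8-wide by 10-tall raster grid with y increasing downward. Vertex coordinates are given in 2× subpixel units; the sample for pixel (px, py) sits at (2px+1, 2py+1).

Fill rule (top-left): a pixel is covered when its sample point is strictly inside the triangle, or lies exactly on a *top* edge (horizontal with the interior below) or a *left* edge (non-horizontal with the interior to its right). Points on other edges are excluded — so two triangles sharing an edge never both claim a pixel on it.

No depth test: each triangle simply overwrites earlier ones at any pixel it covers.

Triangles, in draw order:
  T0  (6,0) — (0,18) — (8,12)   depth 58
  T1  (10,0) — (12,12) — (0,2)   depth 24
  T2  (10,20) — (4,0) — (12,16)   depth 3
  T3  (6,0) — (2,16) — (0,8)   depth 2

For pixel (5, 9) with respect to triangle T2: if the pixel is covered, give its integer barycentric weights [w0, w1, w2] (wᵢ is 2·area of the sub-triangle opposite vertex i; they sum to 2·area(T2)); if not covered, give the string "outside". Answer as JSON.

T0:
  2·area = 108  (B↔C swapped to make it positive)
  edge (6, 0)→(8, 12): d=(2,12) right/bottom  bias=-1
  edge (8, 12)→(0, 18): d=(-8,6) right/bottom  bias=-1
  edge (0, 18)→(6, 0): d=(6,-18) top-left  bias=+0
    (2,1)@(5, 3): e=[18,90,0] → █  [on edge]
    (3,1)@(7, 3): e=[-6,78,36] → ·
    (2,2)@(5, 5): e=[22,74,12] → █
    (3,2)@(7, 5): e=[-2,62,48] → ·
    (2,3)@(5, 7): e=[26,58,24] → █
    (3,3)@(7, 7): e=[2,46,60] → █
    (4,3)@(9, 7): e=[-22,34,96] → ·
    (1,4)@(3, 9): e=[54,54,0] → █  [on edge]
    (4,4)@(9, 9): e=[-18,18,108] → ·
    (1,5)@(3, 11): e=[58,38,12] → █
    (4,5)@(9, 11): e=[-14,2,120] → ·
    (1,6)@(3, 13): e=[62,22,24] → █
    (0,7)@(1, 15): e=[90,18,0] → █  [on edge]
  covered (15 px):
    · · · · · · · ·
    · · █ · · · · ·
    · · █ · · · · ·
    · · █ █ · · · ·
    · █ █ █ · · · ·
    · █ █ █ · · · ·
    · █ █ · · · · ·
    █ █ · · · · · ·
    █ · · · · · · ·
    · · · · · · · ·
T1:
  2·area = 124
  edge (10, 0)→(12, 12): d=(2,12) right/bottom  bias=-1
  edge (12, 12)→(0, 2): d=(-12,-10) top-left  bias=+0
  edge (0, 2)→(10, 0): d=(10,-2) top-left  bias=+0
    (2,0)@(5, 1): e=[62,62,0] → █  [on edge]
    (3,0)@(7, 1): e=[38,82,4] → █
    (4,0)@(9, 1): e=[14,102,8] → █
    (5,0)@(11, 1): e=[-10,122,12] → ·
    (1,1)@(3, 3): e=[90,18,16] → █
    (5,1)@(11, 3): e=[-6,98,32] → ·
    (1,2)@(3, 5): e=[94,-6,36] → ·
    (2,2)@(5, 5): e=[70,14,40] → █
    (5,2)@(11, 5): e=[-2,74,52] → ·
    (2,3)@(5, 7): e=[74,-10,60] → ·
    (3,3)@(7, 7): e=[50,10,64] → █
    (5,3)@(11, 7): e=[2,50,72] → █
  covered (16 px):
    · · █ █ █ · · ·
    · █ █ █ █ · · ·
    · · █ █ █ · · ·
    · · · █ █ █ · ·
    · · · · █ █ · ·
    · · · · · █ · ·
    · · · · · · · ·
    · · · · · · · ·
    · · · · · · · ·
    · · · · · · · ·
T2:
  2·area = 64
  edge (10, 20)→(4, 0): d=(-6,-20) top-left  bias=+0
  edge (4, 0)→(12, 16): d=(8,16) right/bottom  bias=-1
  edge (12, 16)→(10, 20): d=(-2,4) right/bottom  bias=-1
    (2,1)@(5, 3): e=[2,8,54] → █
    (3,1)@(7, 3): e=[42,-24,46] → ·
    (2,2)@(5, 5): e=[-10,24,50] → ·
    (3,3)@(7, 7): e=[18,8,38] → █
    (4,3)@(9, 7): e=[58,-24,30] → ·
    (3,4)@(7, 9): e=[6,24,34] → █
    (4,4)@(9, 9): e=[46,-8,26] → ·
    (3,5)@(7, 11): e=[-6,40,30] → ·
    (4,5)@(9, 11): e=[34,8,22] → █
    (5,5)@(11, 11): e=[74,-24,14] → ·
    (4,6)@(9, 13): e=[22,24,18] → █
    (5,6)@(11, 13): e=[62,-8,10] → ·
  covered (8 px):
    · · · · · · · ·
    · · █ · · · · ·
    · · · · · · · ·
    · · · █ · · · ·
    · · · █ · · · ·
    · · · · █ · · ·
    · · · · █ · · ·
    · · · · █ █ · ·
    · · · · · █ · ·
    · · · · · · · ·
T3:
  2·area = 64
  edge (6, 0)→(2, 16): d=(-4,16) right/bottom  bias=-1
  edge (2, 16)→(0, 8): d=(-2,-8) top-left  bias=+0
  edge (0, 8)→(6, 0): d=(6,-8) top-left  bias=+0
    (2,1)@(5, 3): e=[4,50,10] → █
    (3,1)@(7, 3): e=[-28,66,26] → ·
    (1,2)@(3, 5): e=[28,30,6] → █
    (2,2)@(5, 5): e=[-4,46,22] → ·
    (0,3)@(1, 7): e=[52,10,2] → █
    (2,3)@(5, 7): e=[-12,42,34] → ·
    (0,4)@(1, 9): e=[44,6,14] → █
    (2,4)@(5, 9): e=[-20,38,46] → ·
    (0,5)@(1, 11): e=[36,2,26] → █
    (2,5)@(5, 11): e=[-28,34,58] → ·
    (0,6)@(1, 13): e=[28,-2,38] → ·
    (1,6)@(3, 13): e=[-4,14,54] → ·
  covered (8 px):
    · · · · · · · ·
    · · █ · · · · ·
    · █ · · · · · ·
    █ █ · · · · · ·
    █ █ · · · · · ·
    █ █ · · · · · ·
    · · · · · · · ·
    · · · · · · · ·
    · · · · · · · ·
    · · · · · · · ·

Final: "outside"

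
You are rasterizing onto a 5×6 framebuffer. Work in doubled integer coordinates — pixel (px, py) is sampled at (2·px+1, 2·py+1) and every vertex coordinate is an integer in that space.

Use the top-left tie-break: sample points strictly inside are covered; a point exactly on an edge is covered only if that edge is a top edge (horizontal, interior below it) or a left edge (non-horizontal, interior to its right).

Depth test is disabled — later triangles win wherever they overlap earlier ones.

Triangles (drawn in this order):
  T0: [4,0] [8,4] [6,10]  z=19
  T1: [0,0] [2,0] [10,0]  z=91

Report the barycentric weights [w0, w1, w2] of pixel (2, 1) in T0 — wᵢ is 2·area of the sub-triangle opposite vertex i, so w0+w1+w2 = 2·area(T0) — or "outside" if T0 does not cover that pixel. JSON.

T0:
  2·area = 32
  edge (4, 0)→(8, 4): d=(4,4) right/bottom  bias=-1
  edge (8, 4)→(6, 10): d=(-2,6) right/bottom  bias=-1
  edge (6, 10)→(4, 0): d=(-2,-10) top-left  bias=+0
    (2,0)@(5, 1): e=[0,24,8] → ·  [on edge]
    (4,0)@(9, 1): e=[-16,0,48] → ·  [on edge]
    (2,1)@(5, 3): e=[8,20,4] → █
    (3,1)@(7, 3): e=[0,8,24] → ·  [on edge]
    (2,2)@(5, 5): e=[16,16,0] → █  [on edge]
    (3,2)@(7, 5): e=[8,4,20] → █
    (4,2)@(9, 5): e=[0,-8,40] → ·  [on edge]
    (2,3)@(5, 7): e=[24,12,-4] → ·
    (3,3)@(7, 7): e=[16,0,16] → ·  [on edge]
  covered (3 px):
    · · · · ·
    · · █ · ·
    · · █ █ ·
    · · · · ·
    · · · · ·
    · · · · ·
T1:
  degenerate (2·area = 0) — covers nothing

Answer: [20,4,8]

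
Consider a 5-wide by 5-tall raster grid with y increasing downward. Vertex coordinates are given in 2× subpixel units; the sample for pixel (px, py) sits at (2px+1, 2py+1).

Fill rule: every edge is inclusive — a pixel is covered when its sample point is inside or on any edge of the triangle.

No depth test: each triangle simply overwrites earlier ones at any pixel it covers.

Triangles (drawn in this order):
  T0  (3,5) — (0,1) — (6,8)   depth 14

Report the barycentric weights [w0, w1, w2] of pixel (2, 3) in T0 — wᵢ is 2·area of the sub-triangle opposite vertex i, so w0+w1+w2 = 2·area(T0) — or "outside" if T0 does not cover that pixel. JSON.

T0:
  2·area = 3
  edge (3, 5)→(0, 1): d=(-3,-4) inclusive
  edge (0, 1)→(6, 8): d=(6,7) inclusive
  edge (6, 8)→(3, 5): d=(-3,-3) inclusive
    (0,1)@(1, 3): e=[-2,5,0] → .  [on edge]
    (1,2)@(3, 5): e=[0,3,0] → X  [on edge]
    (2,2)@(5, 5): e=[8,-11,6] → .
    (1,3)@(3, 7): e=[-6,15,-6] → .
    (2,3)@(5, 7): e=[2,1,0] → X  [on edge]
    (3,3)@(7, 7): e=[10,-13,6] → .
    (2,4)@(5, 9): e=[-4,13,-6] → .
    (3,4)@(7, 9): e=[4,-1,0] → .  [on edge]
  covered (2 px):
    . . . . .
    . . . . .
    . X . . .
    . . X . .
    . . . . .

Answer: [1,0,2]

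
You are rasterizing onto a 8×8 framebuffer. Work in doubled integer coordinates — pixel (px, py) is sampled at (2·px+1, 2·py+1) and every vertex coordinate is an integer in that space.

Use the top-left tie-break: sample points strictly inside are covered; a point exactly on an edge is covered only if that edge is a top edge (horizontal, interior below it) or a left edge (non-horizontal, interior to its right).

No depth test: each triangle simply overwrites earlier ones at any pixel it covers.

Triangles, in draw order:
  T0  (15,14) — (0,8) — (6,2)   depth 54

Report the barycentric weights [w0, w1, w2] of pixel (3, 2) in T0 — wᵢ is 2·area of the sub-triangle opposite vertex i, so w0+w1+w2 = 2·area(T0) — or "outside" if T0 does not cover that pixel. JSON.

T0:
  2·area = 126
  edge (15, 14)→(0, 8): d=(-15,-6) top-left  bias=+0
  edge (0, 8)→(6, 2): d=(6,-6) top-left  bias=+0
  edge (6, 2)→(15, 14): d=(9,12) right/bottom  bias=-1
    (3,0)@(7, 1): e=[147,0,-21] → ·  [on edge]
    (2,1)@(5, 3): e=[105,0,21] → #  [on edge]
    (3,1)@(7, 3): e=[117,12,-3] → ·
    (1,2)@(3, 5): e=[63,0,63] → #  [on edge]
    (3,2)@(7, 5): e=[87,24,15] → #
    (4,2)@(9, 5): e=[99,36,-9] → ·
    (0,3)@(1, 7): e=[21,0,105] → #  [on edge]
    (4,3)@(9, 7): e=[69,48,9] → #
    (5,3)@(11, 7): e=[81,60,-15] → ·
    (0,4)@(1, 9): e=[-9,12,123] → ·
    (1,4)@(3, 9): e=[3,24,99] → #
    (5,4)@(11, 9): e=[51,72,3] → #
  covered (17 px):
    · · · · · · · ·
    · · # · · · · ·
    · # # # · · · ·
    # # # # # · · ·
    · # # # # # · ·
    · · · · # # · ·
    · · · · · · # ·
    · · · · · · · ·

Final: [24,15,87]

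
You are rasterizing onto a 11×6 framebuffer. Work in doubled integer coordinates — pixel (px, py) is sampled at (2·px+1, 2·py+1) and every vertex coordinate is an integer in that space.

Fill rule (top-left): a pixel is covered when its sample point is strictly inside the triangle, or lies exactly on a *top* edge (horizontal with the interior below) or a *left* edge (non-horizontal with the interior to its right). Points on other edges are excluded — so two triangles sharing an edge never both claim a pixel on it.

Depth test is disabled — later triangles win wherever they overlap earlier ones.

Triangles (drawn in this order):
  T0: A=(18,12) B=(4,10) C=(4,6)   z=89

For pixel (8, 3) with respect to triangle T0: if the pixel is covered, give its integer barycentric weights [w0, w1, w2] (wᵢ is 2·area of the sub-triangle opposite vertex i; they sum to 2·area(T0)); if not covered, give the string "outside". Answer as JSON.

T0:
  2·area = 56
  edge (18, 12)→(4, 10): d=(-14,-2) top-left  bias=+0
  edge (4, 10)→(4, 6): d=(0,-4) top-left  bias=+0
  edge (4, 6)→(18, 12): d=(14,6) right/bottom  bias=-1
    (2,3)@(5, 7): e=[44,4,8] → #
    (3,3)@(7, 7): e=[48,12,-4] → ·
    (2,4)@(5, 9): e=[16,4,36] → #
    (3,4)@(7, 9): e=[20,12,24] → #
    (4,4)@(9, 9): e=[24,20,12] → #
    (5,4)@(11, 9): e=[28,28,0] → ·  [on edge]
    (2,5)@(5, 11): e=[-12,4,64] → ·
    (3,5)@(7, 11): e=[-8,12,52] → ·
    (4,5)@(9, 11): e=[-4,20,40] → ·
    (5,5)@(11, 11): e=[0,28,28] → #  [on edge]
    (6,5)@(13, 11): e=[4,36,16] → #
    (7,5)@(15, 11): e=[8,44,4] → #
  covered (7 px):
    · · · · · · · · · · ·
    · · · · · · · · · · ·
    · · · · · · · · · · ·
    · · # · · · · · · · ·
    · · # # # · · · · · ·
    · · · · · # # # · · ·

Final: "outside"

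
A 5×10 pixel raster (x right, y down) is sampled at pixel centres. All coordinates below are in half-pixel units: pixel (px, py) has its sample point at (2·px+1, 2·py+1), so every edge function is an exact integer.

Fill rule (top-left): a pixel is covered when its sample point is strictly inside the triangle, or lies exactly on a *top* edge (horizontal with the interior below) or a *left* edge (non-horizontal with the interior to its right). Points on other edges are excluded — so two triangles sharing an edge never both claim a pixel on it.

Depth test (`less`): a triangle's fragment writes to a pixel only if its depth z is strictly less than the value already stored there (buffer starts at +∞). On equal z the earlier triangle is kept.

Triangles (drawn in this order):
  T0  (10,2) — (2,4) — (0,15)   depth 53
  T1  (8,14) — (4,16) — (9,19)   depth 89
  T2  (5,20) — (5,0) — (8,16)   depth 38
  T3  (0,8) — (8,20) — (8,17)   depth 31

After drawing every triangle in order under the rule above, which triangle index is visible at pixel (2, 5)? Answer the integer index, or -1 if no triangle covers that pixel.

T0:
  2·area = 84  (B↔C swapped to make it positive)
  edge (10, 2)→(0, 15): d=(-10,13) right/bottom  bias=-1
  edge (0, 15)→(2, 4): d=(2,-11) top-left  bias=+0
  edge (2, 4)→(10, 2): d=(8,-2) top-left  bias=+0
    (3,1)@(7, 3): e=[29,53,2] → █
    (4,1)@(9, 3): e=[3,75,6] → █
    (1,2)@(3, 5): e=[61,13,10] → █
    (2,2)@(5, 5): e=[35,35,14] → █
    (4,2)@(9, 5): e=[-17,79,22] → ·
    (1,3)@(3, 7): e=[41,17,26] → █
    (3,3)@(7, 7): e=[-11,61,34] → ·
    (1,4)@(3, 9): e=[21,21,42] → █
    (2,4)@(5, 9): e=[-5,43,46] → ·
    (0,5)@(1, 11): e=[27,3,54] → █
    (2,5)@(5, 11): e=[-25,47,62] → ·
    (0,6)@(1, 13): e=[7,7,70] → █
  covered (11 px):
    · · · · ·
    · · · █ █
    · █ █ █ ·
    · █ █ · ·
    · █ · · ·
    █ █ · · ·
    █ · · · ·
    · · · · ·
    · · · · ·
    · · · · ·
T1:
  2·area = 22  (B↔C swapped to make it positive)
  edge (8, 14)→(9, 19): d=(1,5) right/bottom  bias=-1
  edge (9, 19)→(4, 16): d=(-5,-3) top-left  bias=+0
  edge (4, 16)→(8, 14): d=(4,-2) top-left  bias=+0
    (3,4)@(7, 9): e=[0,44,-22] → ·  [on edge]
    (3,7)@(7, 15): e=[6,14,2] → █
    (4,7)@(9, 15): e=[-4,20,6] → ·
    (3,8)@(7, 17): e=[8,4,10] → █
    (4,8)@(9, 17): e=[-2,10,14] → ·
    (3,9)@(7, 19): e=[10,-6,18] → ·
    (4,9)@(9, 19): e=[0,0,22] → ·  [on edge]
  covered (2 px):
    · · · · ·
    · · · · ·
    · · · · ·
    · · · · ·
    · · · · ·
    · · · · ·
    · · · · ·
    · · · █ ·
    · · · █ ·
    · · · · ·
T2:
  2·area = 60
  edge (5, 20)→(5, 0): d=(0,-20) top-left  bias=+0
  edge (5, 0)→(8, 16): d=(3,16) right/bottom  bias=-1
  edge (8, 16)→(5, 20): d=(-3,4) right/bottom  bias=-1
    (2,0)@(5, 1): e=[0,3,57] → █  [on edge]
    (3,0)@(7, 1): e=[40,-29,49] → ·
    (2,1)@(5, 3): e=[0,9,51] → █  [on edge]
    (3,1)@(7, 3): e=[40,-23,43] → ·
    (2,2)@(5, 5): e=[0,15,45] → █  [on edge]
    (3,2)@(7, 5): e=[40,-17,37] → ·
    (2,3)@(5, 7): e=[0,21,39] → █  [on edge]
    (3,3)@(7, 7): e=[40,-11,31] → ·
    (2,4)@(5, 9): e=[0,27,33] → █  [on edge]
    (3,4)@(7, 9): e=[40,-5,25] → ·
    (2,5)@(5, 11): e=[0,33,27] → █  [on edge]
    (3,5)@(7, 11): e=[40,1,19] → █
    (2,6)@(5, 13): e=[0,39,21] → █  [on edge]
    (2,7)@(5, 15): e=[0,45,15] → █  [on edge]
    (2,8)@(5, 17): e=[0,51,9] → █  [on edge]
    (2,9)@(5, 19): e=[0,57,3] → █  [on edge]
  covered (14 px):
    · · █ · ·
    · · █ · ·
    · · █ · ·
    · · █ · ·
    · · █ · ·
    · · █ █ ·
    · · █ █ ·
    · · █ █ ·
    · · █ █ ·
    · · █ · ·
T3:
  2·area = 24  (B↔C swapped to make it positive)
  edge (0, 8)→(8, 17): d=(8,9) right/bottom  bias=-1
  edge (8, 17)→(8, 20): d=(0,3) right/bottom  bias=-1
  edge (8, 20)→(0, 8): d=(-8,-12) top-left  bias=+0
    (2,7)@(5, 15): e=[11,9,4] → █
    (3,7)@(7, 15): e=[-7,3,28] → ·
    (2,8)@(5, 17): e=[27,9,-12] → ·
    (3,8)@(7, 17): e=[9,3,12] → █
    (4,8)@(9, 17): e=[-9,-3,36] → ·
    (3,9)@(7, 19): e=[25,3,-4] → ·
  covered (2 px):
    · · · · ·
    · · · · ·
    · · · · ·
    · · · · ·
    · · · · ·
    · · · · ·
    · · · · ·
    · · █ · ·
    · · · █ ·
    · · · · ·

Z-buffer (winner per pixel, '.' = empty):
  . . 2 . .
  . . 2 0 0
  . 0 2 0 .
  . 0 2 . .
  . 0 2 . .
  0 0 2 2 .
  0 . 2 2 .
  . . 3 2 .
  . . 2 3 .
  . . 2 . .

Answer: 2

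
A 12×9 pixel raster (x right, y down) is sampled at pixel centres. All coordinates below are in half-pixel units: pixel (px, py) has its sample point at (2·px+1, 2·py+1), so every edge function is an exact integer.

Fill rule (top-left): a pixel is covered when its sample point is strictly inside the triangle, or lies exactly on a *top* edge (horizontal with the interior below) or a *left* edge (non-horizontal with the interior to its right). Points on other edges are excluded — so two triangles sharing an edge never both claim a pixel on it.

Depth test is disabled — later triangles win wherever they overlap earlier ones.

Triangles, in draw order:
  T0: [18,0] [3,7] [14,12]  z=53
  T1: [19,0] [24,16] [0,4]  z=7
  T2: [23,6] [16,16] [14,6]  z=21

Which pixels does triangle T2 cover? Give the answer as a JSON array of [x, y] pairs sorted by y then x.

T0:
  2·area = 152  (B↔C swapped to make it positive)
  edge (18, 0)→(14, 12): d=(-4,12) right/bottom  bias=-1
  edge (14, 12)→(3, 7): d=(-11,-5) top-left  bias=+0
  edge (3, 7)→(18, 0): d=(15,-7) top-left  bias=+0
    (8,0)@(17, 1): e=[8,136,8] → █
    (9,0)@(19, 1): e=[-16,146,22] → ·
    (6,1)@(13, 3): e=[48,94,10] → █
    (7,1)@(15, 3): e=[24,104,24] → █
    (8,1)@(17, 3): e=[0,114,38] → ·  [on edge]
    (4,2)@(9, 5): e=[88,52,12] → █
    (5,2)@(11, 5): e=[64,62,26] → █
    (8,2)@(17, 5): e=[-8,92,68] → ·
    (1,3)@(3, 7): e=[152,0,0] → █  [on edge]
    (2,3)@(5, 7): e=[128,10,14] → █
    (3,3)@(7, 7): e=[104,20,28] → █
    (8,3)@(17, 7): e=[-16,70,98] → ·
    (7,4)@(15, 9): e=[0,38,114] → ·  [on edge]
    (6,7)@(13, 15): e=[0,-38,190] → ·  [on edge]
  covered (18 px):
    · · · · · · · · █ · · ·
    · · · · · · █ █ · · · ·
    · · · · █ █ █ █ · · · ·
    · █ █ █ █ █ █ █ · · · ·
    · · · · █ █ █ · · · · ·
    · · · · · · █ · · · · ·
    · · · · · · · · · · · ·
    · · · · · · · · · · · ·
    · · · · · · · · · · · ·
T1:
  2·area = 324
  edge (19, 0)→(24, 16): d=(5,16) right/bottom  bias=-1
  edge (24, 16)→(0, 4): d=(-24,-12) top-left  bias=+0
  edge (0, 4)→(19, 0): d=(19,-4) top-left  bias=+0
    (7,0)@(15, 1): e=[69,252,3] → █
    (8,0)@(17, 1): e=[37,276,11] → █
    (9,0)@(19, 1): e=[5,300,19] → █
    (10,0)@(21, 1): e=[-27,324,27] → ·
    (2,1)@(5, 3): e=[239,84,1] → █
    (3,1)@(7, 3): e=[207,108,9] → █
    (4,1)@(9, 3): e=[175,132,17] → █
    (5,1)@(11, 3): e=[143,156,25] → █
    (6,1)@(13, 3): e=[111,180,33] → █
    (10,1)@(21, 3): e=[-17,276,65] → ·
    (1,2)@(3, 5): e=[281,12,31] → █
    (10,2)@(21, 5): e=[-7,228,103] → ·
  covered (42 px):
    · · · · · · · █ █ █ · ·
    · · █ █ █ █ █ █ █ █ · ·
    · █ █ █ █ █ █ █ █ █ · ·
    · · · █ █ █ █ █ █ █ █ ·
    · · · · · █ █ █ █ █ █ ·
    · · · · · · · █ █ █ █ ·
    · · · · · · · · · █ █ █
    · · · · · · · · · · · █
    · · · · · · · · · · · ·
T2:
  2·area = 90
  edge (23, 6)→(16, 16): d=(-7,10) right/bottom  bias=-1
  edge (16, 16)→(14, 6): d=(-2,-10) top-left  bias=+0
  edge (14, 6)→(23, 6): d=(9,0) top-left  bias=+0
    (6,0)@(13, 1): e=[135,0,-45] → ·  [on edge]
    (7,3)@(15, 7): e=[73,8,9] → █
    (8,3)@(17, 7): e=[53,28,9] → █
    (9,3)@(19, 7): e=[33,48,9] → █
    (10,3)@(21, 7): e=[13,68,9] → █
    (11,3)@(23, 7): e=[-7,88,9] → ·
    (7,4)@(15, 9): e=[59,4,27] → █
    (10,4)@(21, 9): e=[-1,64,27] → ·
    (7,5)@(15, 11): e=[45,0,45] → █  [on edge]
    (10,5)@(21, 11): e=[-15,60,45] → ·
    (7,6)@(15, 13): e=[31,-4,63] → ·
    (8,6)@(17, 13): e=[11,16,63] → █
  covered (11 px):
    · · · · · · · · · · · ·
    · · · · · · · · · · · ·
    · · · · · · · · · · · ·
    · · · · · · · █ █ █ █ ·
    · · · · · · · █ █ █ · ·
    · · · · · · · █ █ █ · ·
    · · · · · · · · █ · · ·
    · · · · · · · · · · · ·
    · · · · · · · · · · · ·

Answer: [[7,3],[8,3],[9,3],[10,3],[7,4],[8,4],[9,4],[7,5],[8,5],[9,5],[8,6]]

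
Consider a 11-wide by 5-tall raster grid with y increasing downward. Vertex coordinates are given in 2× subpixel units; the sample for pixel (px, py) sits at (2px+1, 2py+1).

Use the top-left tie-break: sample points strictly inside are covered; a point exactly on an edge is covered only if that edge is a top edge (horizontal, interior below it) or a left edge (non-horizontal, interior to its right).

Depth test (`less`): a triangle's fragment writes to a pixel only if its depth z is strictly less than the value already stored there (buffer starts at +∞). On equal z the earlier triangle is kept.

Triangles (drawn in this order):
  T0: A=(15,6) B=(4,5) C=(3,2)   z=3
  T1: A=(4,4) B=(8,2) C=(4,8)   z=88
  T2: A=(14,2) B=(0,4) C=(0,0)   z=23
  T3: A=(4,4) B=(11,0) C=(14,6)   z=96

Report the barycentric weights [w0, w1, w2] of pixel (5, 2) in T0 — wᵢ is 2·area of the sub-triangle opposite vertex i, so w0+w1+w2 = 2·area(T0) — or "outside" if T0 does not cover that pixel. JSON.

T0:
  2·area = 32
  edge (15, 6)→(4, 5): d=(-11,-1) top-left  bias=+0
  edge (4, 5)→(3, 2): d=(-1,-3) top-left  bias=+0
  edge (3, 2)→(15, 6): d=(12,4) right/bottom  bias=-1
    (2,1)@(5, 3): e=[23,5,4] → #
    (3,1)@(7, 3): e=[25,11,-4] → ·
    (2,2)@(5, 5): e=[1,3,28] → #
    (3,2)@(7, 5): e=[3,9,20] → #
    (4,2)@(9, 5): e=[5,15,12] → #
    (5,2)@(11, 5): e=[7,21,4] → #
    (6,2)@(13, 5): e=[9,27,-4] → ·
    (2,3)@(5, 7): e=[-21,1,52] → ·
    (3,3)@(7, 7): e=[-19,7,44] → ·
    (4,3)@(9, 7): e=[-17,13,36] → ·
    (5,3)@(11, 7): e=[-15,19,28] → ·
  covered (5 px):
    · · · · · · · · · · ·
    · · # · · · · · · · ·
    · · # # # # · · · · ·
    · · · · · · · · · · ·
    · · · · · · · · · · ·
T1:
  2·area = 16
  edge (4, 4)→(8, 2): d=(4,-2) top-left  bias=+0
  edge (8, 2)→(4, 8): d=(-4,6) right/bottom  bias=-1
  edge (4, 8)→(4, 4): d=(0,-4) top-left  bias=+0
    (3,1)@(7, 3): e=[2,2,12] → #
    (4,1)@(9, 3): e=[6,-10,20] → ·
    (2,2)@(5, 5): e=[6,6,4] → #
    (3,2)@(7, 5): e=[10,-6,12] → ·
    (2,3)@(5, 7): e=[14,-2,4] → ·
  covered (2 px):
    · · · · · · · · · · ·
    · · · # · · · · · · ·
    · · # · · · · · · · ·
    · · · · · · · · · · ·
    · · · · · · · · · · ·
T2:
  2·area = 56
  edge (14, 2)→(0, 4): d=(-14,2) right/bottom  bias=-1
  edge (0, 4)→(0, 0): d=(0,-4) top-left  bias=+0
  edge (0, 0)→(14, 2): d=(14,2) right/bottom  bias=-1
    (0,0)@(1, 1): e=[40,4,12] → #
    (1,0)@(3, 1): e=[36,12,8] → #
    (2,0)@(5, 1): e=[32,20,4] → #
    (3,0)@(7, 1): e=[28,28,0] → ·  [on edge]
    (10,0)@(21, 1): e=[0,84,-28] → ·  [on edge]
    (0,1)@(1, 3): e=[12,4,40] → #
    (3,1)@(7, 3): e=[0,28,28] → ·  [on edge]
    (10,1)@(21, 3): e=[-28,84,0] → ·  [on edge]
    (0,2)@(1, 5): e=[-16,4,68] → ·
    (1,2)@(3, 5): e=[-20,12,64] → ·
    (2,2)@(5, 5): e=[-24,20,60] → ·
  covered (6 px):
    # # # · · · · · · · ·
    # # # · · · · · · · ·
    · · · · · · · · · · ·
    · · · · · · · · · · ·
    · · · · · · · · · · ·
T3:
  2·area = 54
  edge (4, 4)→(11, 0): d=(7,-4) top-left  bias=+0
  edge (11, 0)→(14, 6): d=(3,6) right/bottom  bias=-1
  edge (14, 6)→(4, 4): d=(-10,-2) top-left  bias=+0
    (5,0)@(11, 1): e=[7,3,44] → #
    (6,0)@(13, 1): e=[15,-9,48] → ·
    (3,1)@(7, 3): e=[5,33,16] → #
    (4,1)@(9, 3): e=[13,21,20] → #
    (6,1)@(13, 3): e=[29,-3,28] → ·
    (3,2)@(7, 5): e=[19,39,-4] → ·
    (4,2)@(9, 5): e=[27,27,0] → #  [on edge]
    (6,2)@(13, 5): e=[43,3,8] → #
    (7,2)@(15, 5): e=[51,-9,12] → ·
    (4,3)@(9, 7): e=[41,33,-20] → ·
    (5,3)@(11, 7): e=[49,21,-16] → ·
    (6,3)@(13, 7): e=[57,9,-12] → ·
    (9,3)@(19, 7): e=[81,-27,0] → ·  [on edge]
  covered (7 px):
    · · · · · # · · · · ·
    · · · # # # · · · · ·
    · · · · # # # · · · ·
    · · · · · · · · · · ·
    · · · · · · · · · · ·

Final: [21,4,7]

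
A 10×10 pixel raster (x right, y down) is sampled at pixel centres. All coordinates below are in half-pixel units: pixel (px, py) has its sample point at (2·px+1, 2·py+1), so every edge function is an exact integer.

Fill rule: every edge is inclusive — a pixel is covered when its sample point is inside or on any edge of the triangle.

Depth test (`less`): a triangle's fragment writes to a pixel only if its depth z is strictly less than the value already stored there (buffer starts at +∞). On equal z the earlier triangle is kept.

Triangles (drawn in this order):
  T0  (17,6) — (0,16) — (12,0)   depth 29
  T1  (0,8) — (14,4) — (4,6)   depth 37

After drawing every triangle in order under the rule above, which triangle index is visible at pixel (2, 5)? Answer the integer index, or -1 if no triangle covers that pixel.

T0:
  2·area = 152
  edge (17, 6)→(0, 16): d=(-17,10) inclusive
  edge (0, 16)→(12, 0): d=(12,-16) inclusive
  edge (12, 0)→(17, 6): d=(5,6) inclusive
    (5,1)@(11, 3): e=[111,20,21] → #
    (6,1)@(13, 3): e=[91,52,9] → #
    (7,1)@(15, 3): e=[71,84,-3] → ·
    (4,2)@(9, 5): e=[97,12,43] → #
    (7,2)@(15, 5): e=[37,108,7] → #
    (8,2)@(17, 5): e=[17,140,-5] → ·
    (3,3)@(7, 7): e=[83,4,65] → #
    (8,3)@(17, 7): e=[-17,164,5] → ·
    (3,4)@(7, 9): e=[49,28,75] → #
    (6,4)@(13, 9): e=[-11,124,39] → ·
    (7,4)@(15, 9): e=[-31,156,27] → ·
    (2,5)@(5, 11): e=[35,20,97] → #
  covered (19 px):
    · · · · · · · · · ·
    · · · · · # # · · ·
    · · · · # # # # · ·
    · · · # # # # # · ·
    · · · # # # · · · ·
    · · # # · · · · · ·
    · # # · · · · · · ·
    # · · · · · · · · ·
    · · · · · · · · · ·
    · · · · · · · · · ·
T1:
  2·area = 12  (B↔C swapped to make it positive)
  edge (0, 8)→(4, 6): d=(4,-2) inclusive
  edge (4, 6)→(14, 4): d=(10,-2) inclusive
  edge (14, 4)→(0, 8): d=(-14,4) inclusive
    (9,1)@(19, 3): e=[18,0,-6] → ·  [on edge]
    (4,2)@(9, 5): e=[6,0,6] → #  [on edge]
    (5,2)@(11, 5): e=[10,4,-2] → ·
    (1,3)@(3, 7): e=[2,8,2] → #
    (2,3)@(5, 7): e=[6,12,-6] → ·
    (4,3)@(9, 7): e=[14,20,-22] → ·
    (1,4)@(3, 9): e=[10,28,-26] → ·
  covered (2 px):
    · · · · · · · · · ·
    · · · · · · · · · ·
    · · · · # · · · · ·
    · # · · · · · · · ·
    · · · · · · · · · ·
    · · · · · · · · · ·
    · · · · · · · · · ·
    · · · · · · · · · ·
    · · · · · · · · · ·
    · · · · · · · · · ·

Z-buffer (winner per pixel, '.' = empty):
  . . . . . . . . . .
  . . . . . 0 0 . . .
  . . . . 0 0 0 0 . .
  . 1 . 0 0 0 0 0 . .
  . . . 0 0 0 . . . .
  . . 0 0 . . . . . .
  . 0 0 . . . . . . .
  0 . . . . . . . . .
  . . . . . . . . . .
  . . . . . . . . . .

Answer: 0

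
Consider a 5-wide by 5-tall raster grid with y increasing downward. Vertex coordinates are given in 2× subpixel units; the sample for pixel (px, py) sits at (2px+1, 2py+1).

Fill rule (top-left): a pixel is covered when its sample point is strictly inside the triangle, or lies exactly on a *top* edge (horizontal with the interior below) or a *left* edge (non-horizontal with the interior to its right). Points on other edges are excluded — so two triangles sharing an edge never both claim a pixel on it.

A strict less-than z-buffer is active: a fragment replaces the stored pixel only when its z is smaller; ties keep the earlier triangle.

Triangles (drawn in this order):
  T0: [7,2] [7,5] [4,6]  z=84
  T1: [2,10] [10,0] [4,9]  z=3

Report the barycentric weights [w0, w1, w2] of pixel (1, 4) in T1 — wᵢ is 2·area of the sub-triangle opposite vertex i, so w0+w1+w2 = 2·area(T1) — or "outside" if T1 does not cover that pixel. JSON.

T0:
  2·area = 9
  edge (7, 2)→(7, 5): d=(0,3) right/bottom  bias=-1
  edge (7, 5)→(4, 6): d=(-3,1) right/bottom  bias=-1
  edge (4, 6)→(7, 2): d=(3,-4) top-left  bias=+0
    (3,0)@(7, 1): e=[0,12,-3] → ·  [on edge]
    (3,1)@(7, 3): e=[0,6,3] → ·  [on edge]
    (2,2)@(5, 5): e=[6,2,1] → █
    (3,2)@(7, 5): e=[0,0,9] → ·  [on edge]
    (0,3)@(1, 7): e=[18,0,-9] → ·  [on edge]
    (2,3)@(5, 7): e=[6,-4,7] → ·
    (3,3)@(7, 7): e=[0,-6,15] → ·  [on edge]
    (3,4)@(7, 9): e=[0,-12,21] → ·  [on edge]
  covered (1 px):
    · · · · ·
    · · · · ·
    · · █ · ·
    · · · · ·
    · · · · ·
T1:
  2·area = 12
  edge (2, 10)→(10, 0): d=(8,-10) top-left  bias=+0
  edge (10, 0)→(4, 9): d=(-6,9) right/bottom  bias=-1
  edge (4, 9)→(2, 10): d=(-2,1) right/bottom  bias=-1
    (2,3)@(5, 7): e=[6,3,3] → █
    (3,3)@(7, 7): e=[26,-15,1] → ·
    (1,4)@(3, 9): e=[2,9,1] → █
    (2,4)@(5, 9): e=[22,-9,-1] → ·
  covered (2 px):
    · · · · ·
    · · · · ·
    · · · · ·
    · · █ · ·
    · █ · · ·

Result: [9,1,2]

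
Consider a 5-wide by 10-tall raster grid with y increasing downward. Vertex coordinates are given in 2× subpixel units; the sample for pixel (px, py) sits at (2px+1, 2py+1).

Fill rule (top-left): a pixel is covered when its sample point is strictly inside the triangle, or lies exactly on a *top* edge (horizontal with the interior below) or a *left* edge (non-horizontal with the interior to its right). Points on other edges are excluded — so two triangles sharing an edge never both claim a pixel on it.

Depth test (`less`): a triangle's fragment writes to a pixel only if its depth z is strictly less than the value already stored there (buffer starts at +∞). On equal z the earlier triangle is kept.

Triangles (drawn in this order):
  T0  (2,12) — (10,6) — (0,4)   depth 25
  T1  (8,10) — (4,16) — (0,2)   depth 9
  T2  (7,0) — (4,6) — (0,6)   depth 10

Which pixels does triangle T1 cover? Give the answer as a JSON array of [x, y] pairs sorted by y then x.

T0:
  2·area = 76  (B↔C swapped to make it positive)
  edge (2, 12)→(0, 4): d=(-2,-8) top-left  bias=+0
  edge (0, 4)→(10, 6): d=(10,2) right/bottom  bias=-1
  edge (10, 6)→(2, 12): d=(-8,6) right/bottom  bias=-1
    (0,2)@(1, 5): e=[6,8,62] → X
    (1,2)@(3, 5): e=[22,4,50] → X
    (2,2)@(5, 5): e=[38,0,38] → .  [on edge]
    (0,3)@(1, 7): e=[2,28,46] → X
    (2,3)@(5, 7): e=[34,20,22] → X
    (3,3)@(7, 7): e=[50,16,10] → X
    (4,3)@(9, 7): e=[66,12,-2] → .
    (0,4)@(1, 9): e=[-2,48,30] → .
    (1,4)@(3, 9): e=[14,44,18] → X
    (3,4)@(7, 9): e=[46,36,-6] → .
    (1,5)@(3, 11): e=[10,64,2] → X
    (2,5)@(5, 11): e=[26,60,-10] → .
  covered (9 px):
    . . . . .
    . . . . .
    X X . . .
    X X X X .
    . X X . .
    . X . . .
    . . . . .
    . . . . .
    . . . . .
    . . . . .
T1:
  2·area = 80
  edge (8, 10)→(4, 16): d=(-4,6) right/bottom  bias=-1
  edge (4, 16)→(0, 2): d=(-4,-14) top-left  bias=+0
  edge (0, 2)→(8, 10): d=(8,8) right/bottom  bias=-1
    (0,1)@(1, 3): e=[70,10,0] → .  [on edge]
    (0,2)@(1, 5): e=[62,2,16] → X
    (1,2)@(3, 5): e=[50,30,0] → .  [on edge]
    (0,3)@(1, 7): e=[54,-6,32] → .
    (1,3)@(3, 7): e=[42,22,16] → X
    (2,3)@(5, 7): e=[30,50,0] → .  [on edge]
    (1,4)@(3, 9): e=[34,14,32] → X
    (2,4)@(5, 9): e=[22,42,16] → X
    (3,4)@(7, 9): e=[10,70,0] → .  [on edge]
    (1,5)@(3, 11): e=[26,6,48] → X
    (3,5)@(7, 11): e=[2,62,16] → X
    (4,5)@(9, 11): e=[-10,90,0] → .  [on edge]
  covered (8 px):
    . . . . .
    . . . . .
    X . . . .
    . X . . .
    . X X . .
    . X X X .
    . . X . .
    . . . . .
    . . . . .
    . . . . .
T2:
  2·area = 24
  edge (7, 0)→(4, 6): d=(-3,6) right/bottom  bias=-1
  edge (4, 6)→(0, 6): d=(-4,0) right/bottom  bias=-1
  edge (0, 6)→(7, 0): d=(7,-6) top-left  bias=+0
    (2,1)@(5, 3): e=[3,12,9] → X
    (3,1)@(7, 3): e=[-9,12,21] → .
    (1,2)@(3, 5): e=[9,4,11] → X
    (2,2)@(5, 5): e=[-3,4,23] → .
    (1,3)@(3, 7): e=[3,-4,25] → .
  covered (2 px):
    . . . . .
    . . X . .
    . X . . .
    . . . . .
    . . . . .
    . . . . .
    . . . . .
    . . . . .
    . . . . .
    . . . . .

Answer: [[0,2],[1,3],[1,4],[2,4],[1,5],[2,5],[3,5],[2,6]]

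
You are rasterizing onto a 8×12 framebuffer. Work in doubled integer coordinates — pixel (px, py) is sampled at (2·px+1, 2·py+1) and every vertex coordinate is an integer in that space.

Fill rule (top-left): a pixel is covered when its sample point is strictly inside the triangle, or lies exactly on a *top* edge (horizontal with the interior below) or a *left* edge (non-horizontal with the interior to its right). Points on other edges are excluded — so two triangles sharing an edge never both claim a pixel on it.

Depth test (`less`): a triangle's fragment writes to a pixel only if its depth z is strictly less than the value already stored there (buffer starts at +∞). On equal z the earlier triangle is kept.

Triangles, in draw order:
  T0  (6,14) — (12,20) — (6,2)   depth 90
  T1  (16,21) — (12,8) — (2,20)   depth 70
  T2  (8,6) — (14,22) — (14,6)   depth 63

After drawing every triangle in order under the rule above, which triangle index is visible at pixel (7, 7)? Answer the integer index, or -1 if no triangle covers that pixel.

T0:
  2·area = 72  (B↔C swapped to make it positive)
  edge (6, 14)→(6, 2): d=(0,-12) top-left  bias=+0
  edge (6, 2)→(12, 20): d=(6,18) right/bottom  bias=-1
  edge (12, 20)→(6, 14): d=(-6,-6) top-left  bias=+0
    (3,2)@(7, 5): e=[12,0,60] → ·  [on edge]
    (3,3)@(7, 7): e=[12,12,48] → #
    (4,3)@(9, 7): e=[36,-24,60] → ·
    (0,4)@(1, 9): e=[-60,132,0] → ·  [on edge]
    (3,4)@(7, 9): e=[12,24,36] → #
    (4,4)@(9, 9): e=[36,-12,48] → ·
    (1,5)@(3, 11): e=[-36,108,0] → ·  [on edge]
    (3,5)@(7, 11): e=[12,36,24] → #
    (4,5)@(9, 11): e=[36,0,36] → ·  [on edge]
    (2,6)@(5, 13): e=[-12,84,0] → ·  [on edge]
    (3,6)@(7, 13): e=[12,48,12] → #
    (4,6)@(9, 13): e=[36,12,24] → #
    (3,7)@(7, 15): e=[12,60,0] → #  [on edge]
    (4,8)@(9, 17): e=[36,36,0] → #  [on edge]
    (5,8)@(11, 17): e=[60,0,12] → ·  [on edge]
    (5,9)@(11, 19): e=[60,12,0] → #  [on edge]
    (6,10)@(13, 21): e=[84,-12,0] → ·  [on edge]
    (6,11)@(13, 23): e=[84,0,-12] → ·  [on edge]
    (7,11)@(15, 23): e=[108,-36,0] → ·  [on edge]
  covered (9 px):
    · · · · · · · ·
    · · · · · · · ·
    · · · · · · · ·
    · · · # · · · ·
    · · · # · · · ·
    · · · # · · · ·
    · · · # # · · ·
    · · · # # · · ·
    · · · · # · · ·
    · · · · · # · ·
    · · · · · · · ·
    · · · · · · · ·
T1:
  2·area = 178  (B↔C swapped to make it positive)
  edge (16, 21)→(2, 20): d=(-14,-1) top-left  bias=+0
  edge (2, 20)→(12, 8): d=(10,-12) top-left  bias=+0
  edge (12, 8)→(16, 21): d=(4,13) right/bottom  bias=-1
    (5,5)@(11, 11): e=[135,18,25] → #
    (6,5)@(13, 11): e=[137,42,-1] → ·
    (4,6)@(9, 13): e=[105,14,59] → #
    (6,6)@(13, 13): e=[109,62,7] → #
    (7,6)@(15, 13): e=[111,86,-19] → ·
    (3,7)@(7, 15): e=[75,10,93] → #
    (7,7)@(15, 15): e=[83,106,-11] → ·
    (2,8)@(5, 17): e=[45,6,127] → #
    (7,8)@(15, 17): e=[55,126,-3] → ·
    (1,9)@(3, 19): e=[15,2,161] → #
    (7,9)@(15, 19): e=[27,146,5] → #
    (1,10)@(3, 21): e=[-13,22,169] → ·
  covered (20 px):
    · · · · · · · ·
    · · · · · · · ·
    · · · · · · · ·
    · · · · · · · ·
    · · · · · · · ·
    · · · · · # · ·
    · · · · # # # ·
    · · · # # # # ·
    · · # # # # # ·
    · # # # # # # #
    · · · · · · · ·
    · · · · · · · ·
T2:
  2·area = 96  (B↔C swapped to make it positive)
  edge (8, 6)→(14, 6): d=(6,0) top-left  bias=+0
  edge (14, 6)→(14, 22): d=(0,16) right/bottom  bias=-1
  edge (14, 22)→(8, 6): d=(-6,-16) top-left  bias=+0
    (4,3)@(9, 7): e=[6,80,10] → #
    (5,3)@(11, 7): e=[6,48,42] → #
    (6,3)@(13, 7): e=[6,16,74] → #
    (7,3)@(15, 7): e=[6,-16,106] → ·
    (4,4)@(9, 9): e=[18,80,-2] → ·
    (5,4)@(11, 9): e=[18,48,30] → #
    (7,4)@(15, 9): e=[18,-16,94] → ·
    (5,5)@(11, 11): e=[30,48,18] → #
    (7,5)@(15, 11): e=[30,-16,82] → ·
    (5,6)@(11, 13): e=[42,48,6] → #
    (7,6)@(15, 13): e=[42,-16,70] → ·
    (5,7)@(11, 15): e=[54,48,-6] → ·
  covered (12 px):
    · · · · · · · ·
    · · · · · · · ·
    · · · · · · · ·
    · · · · # # # ·
    · · · · · # # ·
    · · · · · # # ·
    · · · · · # # ·
    · · · · · · # ·
    · · · · · · # ·
    · · · · · · # ·
    · · · · · · · ·
    · · · · · · · ·

Z-buffer (winner per pixel, '.' = empty):
  . . . . . . . .
  . . . . . . . .
  . . . . . . . .
  . . . 0 2 2 2 .
  . . . 0 . 2 2 .
  . . . 0 . 2 2 .
  . . . 0 1 2 2 .
  . . . 1 1 1 2 .
  . . 1 1 1 1 2 .
  . 1 1 1 1 1 2 1
  . . . . . . . .
  . . . . . . . .

Result: -1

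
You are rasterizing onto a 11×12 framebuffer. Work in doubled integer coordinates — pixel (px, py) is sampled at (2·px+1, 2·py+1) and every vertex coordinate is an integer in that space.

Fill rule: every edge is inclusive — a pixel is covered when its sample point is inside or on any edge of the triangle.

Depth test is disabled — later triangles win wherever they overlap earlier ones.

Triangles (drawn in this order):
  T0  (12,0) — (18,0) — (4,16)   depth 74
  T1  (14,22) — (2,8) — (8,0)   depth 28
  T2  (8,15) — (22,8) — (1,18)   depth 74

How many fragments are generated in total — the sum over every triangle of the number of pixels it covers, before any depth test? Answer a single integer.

T0:
  2·area = 96
  edge (12, 0)→(18, 0): d=(6,0) inclusive
  edge (18, 0)→(4, 16): d=(-14,16) inclusive
  edge (4, 16)→(12, 0): d=(8,-16) inclusive
    (6,0)@(13, 1): e=[6,66,24] → X
    (7,0)@(15, 1): e=[6,34,56] → X
    (8,0)@(17, 1): e=[6,2,88] → X
    (9,0)@(19, 1): e=[6,-30,120] → .
    (5,1)@(11, 3): e=[18,70,8] → X
    (8,1)@(17, 3): e=[18,-26,104] → .
    (5,2)@(11, 5): e=[30,42,24] → X
    (7,2)@(15, 5): e=[30,-22,88] → .
    (4,3)@(9, 7): e=[42,46,8] → X
    (6,3)@(13, 7): e=[42,-18,72] → .
    (4,4)@(9, 9): e=[54,18,24] → X
    (5,4)@(11, 9): e=[54,-14,56] → .
  covered (12 px):
    . . . . . . X X X . .
    . . . . . X X X . . .
    . . . . . X X . . . .
    . . . . X X . . . . .
    . . . . X . . . . . .
    . . . X . . . . . . .
    . . . . . . . . . . .
    . . . . . . . . . . .
    . . . . . . . . . . .
    . . . . . . . . . . .
    . . . . . . . . . . .
    . . . . . . . . . . .
T1:
  2·area = 180
  edge (14, 22)→(2, 8): d=(-12,-14) inclusive
  edge (2, 8)→(8, 0): d=(6,-8) inclusive
  edge (8, 0)→(14, 22): d=(6,22) inclusive
    (3,1)@(7, 3): e=[130,10,40] → X
    (4,1)@(9, 3): e=[158,26,-4] → .
    (2,2)@(5, 5): e=[78,6,96] → X
    (4,2)@(9, 5): e=[134,38,8] → X
    (5,2)@(11, 5): e=[162,54,-36] → .
    (1,3)@(3, 7): e=[26,2,152] → X
    (5,3)@(11, 7): e=[138,66,-24] → .
    (1,4)@(3, 9): e=[2,14,164] → X
    (5,4)@(11, 9): e=[114,78,-12] → .
    (1,5)@(3, 11): e=[-22,26,176] → .
    (2,5)@(5, 11): e=[6,42,132] → X
    (5,5)@(11, 11): e=[90,90,0] → X  [on edge]
  covered (23 px):
    . . . . . . . . . . .
    . . . X . . . . . . .
    . . X X X . . . . . .
    . X X X X . . . . . .
    . X X X X . . . . . .
    . . X X X X . . . . .
    . . . X X X . . . . .
    . . . . X X . . . . .
    . . . . . X . . . . .
    . . . . . . X . . . .
    . . . . . . . . . . .
    . . . . . . . . . . .
T2:
  2·area = 7  (B↔C swapped to make it positive)
  edge (8, 15)→(1, 18): d=(-7,3) inclusive
  edge (1, 18)→(22, 8): d=(21,-10) inclusive
  edge (22, 8)→(8, 15): d=(-14,7) inclusive
  covered (0 px):
    . . . . . . . . . . .
    . . . . . . . . . . .
    . . . . . . . . . . .
    . . . . . . . . . . .
    . . . . . . . . . . .
    . . . . . . . . . . .
    . . . . . . . . . . .
    . . . . . . . . . . .
    . . . . . . . . . . .
    . . . . . . . . . . .
    . . . . . . . . . . .
    . . . . . . . . . . .

Final: 35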